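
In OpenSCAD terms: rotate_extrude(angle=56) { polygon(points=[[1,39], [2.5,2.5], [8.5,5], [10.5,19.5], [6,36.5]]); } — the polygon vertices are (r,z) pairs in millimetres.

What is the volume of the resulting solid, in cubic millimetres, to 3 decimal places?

Profile (r,z), 5 vertices: (1,39) (2.5,2.5) (8.5,5) (10.5,19.5) (6,36.5)
edge 0: (1,39)→(2.5,2.5)  cross = 1·2.5 − 2.5·39 = -95.0000; (r_i+r_j)·cross = 3.5·-95.0000 = -332.5000
edge 1: (2.5,2.5)→(8.5,5)  cross = 2.5·5 − 8.5·2.5 = -8.7500; (r_i+r_j)·cross = 11·-8.7500 = -96.2500
edge 2: (8.5,5)→(10.5,19.5)  cross = 8.5·19.5 − 10.5·5 = 113.2500; (r_i+r_j)·cross = 19·113.2500 = 2151.7500
edge 3: (10.5,19.5)→(6,36.5)  cross = 10.5·36.5 − 6·19.5 = 266.2500; (r_i+r_j)·cross = 16.5·266.2500 = 4393.1250
edge 4: (6,36.5)→(1,39)  cross = 6·39 − 1·36.5 = 197.5000; (r_i+r_j)·cross = 7·197.5000 = 1382.5000
Σcross = 473.2500 → A = |Σcross|/2 = 236.6250 mm²
Σ(r_i+r_j)·cross = 7498.6250 → first moment M = |Σ|/6 = 1249.7708
R_c = M/A = 1249.7708/236.6250 = 5.2817 mm
θ = 56° = 0.977384 rad
V = θ·R_c·A = 0.977384·5.2817·236.6250 = 1221.506 mm³

Volume = 1221.506 mm³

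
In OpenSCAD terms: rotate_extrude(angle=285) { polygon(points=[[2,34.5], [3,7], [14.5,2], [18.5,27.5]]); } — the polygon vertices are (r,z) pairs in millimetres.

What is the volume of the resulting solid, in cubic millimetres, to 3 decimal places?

Profile (r,z), 4 vertices: (2,34.5) (3,7) (14.5,2) (18.5,27.5)
edge 0: (2,34.5)→(3,7)  cross = 2·7 − 3·34.5 = -89.5000; (r_i+r_j)·cross = 5·-89.5000 = -447.5000
edge 1: (3,7)→(14.5,2)  cross = 3·2 − 14.5·7 = -95.5000; (r_i+r_j)·cross = 17.5·-95.5000 = -1671.2500
edge 2: (14.5,2)→(18.5,27.5)  cross = 14.5·27.5 − 18.5·2 = 361.7500; (r_i+r_j)·cross = 33·361.7500 = 11937.7500
edge 3: (18.5,27.5)→(2,34.5)  cross = 18.5·34.5 − 2·27.5 = 583.2500; (r_i+r_j)·cross = 20.5·583.2500 = 11956.6250
Σcross = 760.0000 → A = |Σcross|/2 = 380.0000 mm²
Σ(r_i+r_j)·cross = 21775.6250 → first moment M = |Σ|/6 = 3629.2708
R_c = M/A = 3629.2708/380.0000 = 9.5507 mm
θ = 285° = 4.974188 rad
V = θ·R_c·A = 4.974188·9.5507·380.0000 = 18052.677 mm³

Volume = 18052.677 mm³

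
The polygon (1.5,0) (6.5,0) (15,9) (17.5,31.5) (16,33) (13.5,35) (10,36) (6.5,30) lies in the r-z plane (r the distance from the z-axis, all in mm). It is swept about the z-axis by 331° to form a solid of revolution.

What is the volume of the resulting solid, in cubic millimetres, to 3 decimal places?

Volume = 20470.218 mm³

Profile (r,z), 8 vertices: (1.5,0) (6.5,0) (15,9) (17.5,31.5) (16,33) (13.5,35) (10,36) (6.5,30)
edge 0: (1.5,0)→(6.5,0)  cross = 1.5·0 − 6.5·0 = 0.0000; (r_i+r_j)·cross = 8·0.0000 = 0.0000
edge 1: (6.5,0)→(15,9)  cross = 6.5·9 − 15·0 = 58.5000; (r_i+r_j)·cross = 21.5·58.5000 = 1257.7500
edge 2: (15,9)→(17.5,31.5)  cross = 15·31.5 − 17.5·9 = 315.0000; (r_i+r_j)·cross = 32.5·315.0000 = 10237.5000
edge 3: (17.5,31.5)→(16,33)  cross = 17.5·33 − 16·31.5 = 73.5000; (r_i+r_j)·cross = 33.5·73.5000 = 2462.2500
edge 4: (16,33)→(13.5,35)  cross = 16·35 − 13.5·33 = 114.5000; (r_i+r_j)·cross = 29.5·114.5000 = 3377.7500
edge 5: (13.5,35)→(10,36)  cross = 13.5·36 − 10·35 = 136.0000; (r_i+r_j)·cross = 23.5·136.0000 = 3196.0000
edge 6: (10,36)→(6.5,30)  cross = 10·30 − 6.5·36 = 66.0000; (r_i+r_j)·cross = 16.5·66.0000 = 1089.0000
edge 7: (6.5,30)→(1.5,0)  cross = 6.5·0 − 1.5·30 = -45.0000; (r_i+r_j)·cross = 8·-45.0000 = -360.0000
Σcross = 718.5000 → A = |Σcross|/2 = 359.2500 mm²
Σ(r_i+r_j)·cross = 21260.2500 → first moment M = |Σ|/6 = 3543.3750
R_c = M/A = 3543.3750/359.2500 = 9.8633 mm
θ = 331° = 5.777040 rad
V = θ·R_c·A = 5.777040·9.8633·359.2500 = 20470.218 mm³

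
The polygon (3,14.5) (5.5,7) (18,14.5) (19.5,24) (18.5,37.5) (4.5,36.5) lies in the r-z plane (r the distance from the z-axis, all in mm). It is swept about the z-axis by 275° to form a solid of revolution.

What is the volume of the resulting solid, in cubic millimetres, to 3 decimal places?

Volume = 20993.493 mm³

Profile (r,z), 6 vertices: (3,14.5) (5.5,7) (18,14.5) (19.5,24) (18.5,37.5) (4.5,36.5)
edge 0: (3,14.5)→(5.5,7)  cross = 3·7 − 5.5·14.5 = -58.7500; (r_i+r_j)·cross = 8.5·-58.7500 = -499.3750
edge 1: (5.5,7)→(18,14.5)  cross = 5.5·14.5 − 18·7 = -46.2500; (r_i+r_j)·cross = 23.5·-46.2500 = -1086.8750
edge 2: (18,14.5)→(19.5,24)  cross = 18·24 − 19.5·14.5 = 149.2500; (r_i+r_j)·cross = 37.5·149.2500 = 5596.8750
edge 3: (19.5,24)→(18.5,37.5)  cross = 19.5·37.5 − 18.5·24 = 287.2500; (r_i+r_j)·cross = 38·287.2500 = 10915.5000
edge 4: (18.5,37.5)→(4.5,36.5)  cross = 18.5·36.5 − 4.5·37.5 = 506.5000; (r_i+r_j)·cross = 23·506.5000 = 11649.5000
edge 5: (4.5,36.5)→(3,14.5)  cross = 4.5·14.5 − 3·36.5 = -44.2500; (r_i+r_j)·cross = 7.5·-44.2500 = -331.8750
Σcross = 793.7500 → A = |Σcross|/2 = 396.8750 mm²
Σ(r_i+r_j)·cross = 26243.7500 → first moment M = |Σ|/6 = 4373.9583
R_c = M/A = 4373.9583/396.8750 = 11.0210 mm
θ = 275° = 4.799655 rad
V = θ·R_c·A = 4.799655·11.0210·396.8750 = 20993.493 mm³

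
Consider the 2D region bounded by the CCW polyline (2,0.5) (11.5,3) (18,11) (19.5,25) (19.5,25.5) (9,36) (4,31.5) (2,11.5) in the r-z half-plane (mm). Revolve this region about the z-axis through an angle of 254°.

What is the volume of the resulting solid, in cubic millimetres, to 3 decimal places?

Volume = 19537.848 mm³

Profile (r,z), 8 vertices: (2,0.5) (11.5,3) (18,11) (19.5,25) (19.5,25.5) (9,36) (4,31.5) (2,11.5)
edge 0: (2,0.5)→(11.5,3)  cross = 2·3 − 11.5·0.5 = 0.2500; (r_i+r_j)·cross = 13.5·0.2500 = 3.3750
edge 1: (11.5,3)→(18,11)  cross = 11.5·11 − 18·3 = 72.5000; (r_i+r_j)·cross = 29.5·72.5000 = 2138.7500
edge 2: (18,11)→(19.5,25)  cross = 18·25 − 19.5·11 = 235.5000; (r_i+r_j)·cross = 37.5·235.5000 = 8831.2500
edge 3: (19.5,25)→(19.5,25.5)  cross = 19.5·25.5 − 19.5·25 = 9.7500; (r_i+r_j)·cross = 39·9.7500 = 380.2500
edge 4: (19.5,25.5)→(9,36)  cross = 19.5·36 − 9·25.5 = 472.5000; (r_i+r_j)·cross = 28.5·472.5000 = 13466.2500
edge 5: (9,36)→(4,31.5)  cross = 9·31.5 − 4·36 = 139.5000; (r_i+r_j)·cross = 13·139.5000 = 1813.5000
edge 6: (4,31.5)→(2,11.5)  cross = 4·11.5 − 2·31.5 = -17.0000; (r_i+r_j)·cross = 6·-17.0000 = -102.0000
edge 7: (2,11.5)→(2,0.5)  cross = 2·0.5 − 2·11.5 = -22.0000; (r_i+r_j)·cross = 4·-22.0000 = -88.0000
Σcross = 891.0000 → A = |Σcross|/2 = 445.5000 mm²
Σ(r_i+r_j)·cross = 26443.3750 → first moment M = |Σ|/6 = 4407.2292
R_c = M/A = 4407.2292/445.5000 = 9.8928 mm
θ = 254° = 4.433136 rad
V = θ·R_c·A = 4.433136·9.8928·445.5000 = 19537.848 mm³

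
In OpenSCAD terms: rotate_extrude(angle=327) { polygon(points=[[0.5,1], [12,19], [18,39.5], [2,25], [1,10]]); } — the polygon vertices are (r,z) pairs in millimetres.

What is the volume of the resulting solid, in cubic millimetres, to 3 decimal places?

Profile (r,z), 5 vertices: (0.5,1) (12,19) (18,39.5) (2,25) (1,10)
edge 0: (0.5,1)→(12,19)  cross = 0.5·19 − 12·1 = -2.5000; (r_i+r_j)·cross = 12.5·-2.5000 = -31.2500
edge 1: (12,19)→(18,39.5)  cross = 12·39.5 − 18·19 = 132.0000; (r_i+r_j)·cross = 30·132.0000 = 3960.0000
edge 2: (18,39.5)→(2,25)  cross = 18·25 − 2·39.5 = 371.0000; (r_i+r_j)·cross = 20·371.0000 = 7420.0000
edge 3: (2,25)→(1,10)  cross = 2·10 − 1·25 = -5.0000; (r_i+r_j)·cross = 3·-5.0000 = -15.0000
edge 4: (1,10)→(0.5,1)  cross = 1·1 − 0.5·10 = -4.0000; (r_i+r_j)·cross = 1.5·-4.0000 = -6.0000
Σcross = 491.5000 → A = |Σcross|/2 = 245.7500 mm²
Σ(r_i+r_j)·cross = 11327.7500 → first moment M = |Σ|/6 = 1887.9583
R_c = M/A = 1887.9583/245.7500 = 7.6824 mm
θ = 327° = 5.707227 rad
V = θ·R_c·A = 5.707227·7.6824·245.7500 = 10775.006 mm³

Volume = 10775.006 mm³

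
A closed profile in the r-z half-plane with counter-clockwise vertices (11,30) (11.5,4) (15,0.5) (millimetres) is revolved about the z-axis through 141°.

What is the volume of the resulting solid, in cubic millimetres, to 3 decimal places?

Profile (r,z), 3 vertices: (11,30) (11.5,4) (15,0.5)
edge 0: (11,30)→(11.5,4)  cross = 11·4 − 11.5·30 = -301.0000; (r_i+r_j)·cross = 22.5·-301.0000 = -6772.5000
edge 1: (11.5,4)→(15,0.5)  cross = 11.5·0.5 − 15·4 = -54.2500; (r_i+r_j)·cross = 26.5·-54.2500 = -1437.6250
edge 2: (15,0.5)→(11,30)  cross = 15·30 − 11·0.5 = 444.5000; (r_i+r_j)·cross = 26·444.5000 = 11557.0000
Σcross = 89.2500 → A = |Σcross|/2 = 44.6250 mm²
Σ(r_i+r_j)·cross = 3346.8750 → first moment M = |Σ|/6 = 557.8125
R_c = M/A = 557.8125/44.6250 = 12.5000 mm
θ = 141° = 2.460914 rad
V = θ·R_c·A = 2.460914·12.5000·44.6250 = 1372.729 mm³

Volume = 1372.729 mm³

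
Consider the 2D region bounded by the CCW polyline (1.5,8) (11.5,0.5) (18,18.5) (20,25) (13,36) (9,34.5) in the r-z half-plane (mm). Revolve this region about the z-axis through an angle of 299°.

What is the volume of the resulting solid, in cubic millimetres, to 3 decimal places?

Profile (r,z), 6 vertices: (1.5,8) (11.5,0.5) (18,18.5) (20,25) (13,36) (9,34.5)
edge 0: (1.5,8)→(11.5,0.5)  cross = 1.5·0.5 − 11.5·8 = -91.2500; (r_i+r_j)·cross = 13·-91.2500 = -1186.2500
edge 1: (11.5,0.5)→(18,18.5)  cross = 11.5·18.5 − 18·0.5 = 203.7500; (r_i+r_j)·cross = 29.5·203.7500 = 6010.6250
edge 2: (18,18.5)→(20,25)  cross = 18·25 − 20·18.5 = 80.0000; (r_i+r_j)·cross = 38·80.0000 = 3040.0000
edge 3: (20,25)→(13,36)  cross = 20·36 − 13·25 = 395.0000; (r_i+r_j)·cross = 33·395.0000 = 13035.0000
edge 4: (13,36)→(9,34.5)  cross = 13·34.5 − 9·36 = 124.5000; (r_i+r_j)·cross = 22·124.5000 = 2739.0000
edge 5: (9,34.5)→(1.5,8)  cross = 9·8 − 1.5·34.5 = 20.2500; (r_i+r_j)·cross = 10.5·20.2500 = 212.6250
Σcross = 732.2500 → A = |Σcross|/2 = 366.1250 mm²
Σ(r_i+r_j)·cross = 23851.0000 → first moment M = |Σ|/6 = 3975.1667
R_c = M/A = 3975.1667/366.1250 = 10.8574 mm
θ = 299° = 5.218534 rad
V = θ·R_c·A = 5.218534·10.8574·366.1250 = 20744.544 mm³

Volume = 20744.544 mm³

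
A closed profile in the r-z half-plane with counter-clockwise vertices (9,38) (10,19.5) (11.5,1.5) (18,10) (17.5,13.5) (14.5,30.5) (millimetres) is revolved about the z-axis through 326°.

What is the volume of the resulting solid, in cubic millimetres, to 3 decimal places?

Profile (r,z), 6 vertices: (9,38) (10,19.5) (11.5,1.5) (18,10) (17.5,13.5) (14.5,30.5)
edge 0: (9,38)→(10,19.5)  cross = 9·19.5 − 10·38 = -204.5000; (r_i+r_j)·cross = 19·-204.5000 = -3885.5000
edge 1: (10,19.5)→(11.5,1.5)  cross = 10·1.5 − 11.5·19.5 = -209.2500; (r_i+r_j)·cross = 21.5·-209.2500 = -4498.8750
edge 2: (11.5,1.5)→(18,10)  cross = 11.5·10 − 18·1.5 = 88.0000; (r_i+r_j)·cross = 29.5·88.0000 = 2596.0000
edge 3: (18,10)→(17.5,13.5)  cross = 18·13.5 − 17.5·10 = 68.0000; (r_i+r_j)·cross = 35.5·68.0000 = 2414.0000
edge 4: (17.5,13.5)→(14.5,30.5)  cross = 17.5·30.5 − 14.5·13.5 = 338.0000; (r_i+r_j)·cross = 32·338.0000 = 10816.0000
edge 5: (14.5,30.5)→(9,38)  cross = 14.5·38 − 9·30.5 = 276.5000; (r_i+r_j)·cross = 23.5·276.5000 = 6497.7500
Σcross = 356.7500 → A = |Σcross|/2 = 178.3750 mm²
Σ(r_i+r_j)·cross = 13939.3750 → first moment M = |Σ|/6 = 2323.2292
R_c = M/A = 2323.2292/178.3750 = 13.0244 mm
θ = 326° = 5.689773 rad
V = θ·R_c·A = 5.689773·13.0244·178.3750 = 13218.647 mm³

Volume = 13218.647 mm³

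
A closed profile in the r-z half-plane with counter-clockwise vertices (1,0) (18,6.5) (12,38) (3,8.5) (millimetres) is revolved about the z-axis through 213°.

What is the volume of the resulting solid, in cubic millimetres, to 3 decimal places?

Profile (r,z), 4 vertices: (1,0) (18,6.5) (12,38) (3,8.5)
edge 0: (1,0)→(18,6.5)  cross = 1·6.5 − 18·0 = 6.5000; (r_i+r_j)·cross = 19·6.5000 = 123.5000
edge 1: (18,6.5)→(12,38)  cross = 18·38 − 12·6.5 = 606.0000; (r_i+r_j)·cross = 30·606.0000 = 18180.0000
edge 2: (12,38)→(3,8.5)  cross = 12·8.5 − 3·38 = -12.0000; (r_i+r_j)·cross = 15·-12.0000 = -180.0000
edge 3: (3,8.5)→(1,0)  cross = 3·0 − 1·8.5 = -8.5000; (r_i+r_j)·cross = 4·-8.5000 = -34.0000
Σcross = 592.0000 → A = |Σcross|/2 = 296.0000 mm²
Σ(r_i+r_j)·cross = 18089.5000 → first moment M = |Σ|/6 = 3014.9167
R_c = M/A = 3014.9167/296.0000 = 10.1855 mm
θ = 213° = 3.717551 rad
V = θ·R_c·A = 3.717551·10.1855·296.0000 = 11208.107 mm³

Volume = 11208.107 mm³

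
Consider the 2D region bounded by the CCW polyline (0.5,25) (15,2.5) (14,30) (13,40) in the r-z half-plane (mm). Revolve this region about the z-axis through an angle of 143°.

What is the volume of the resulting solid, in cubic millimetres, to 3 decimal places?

Profile (r,z), 4 vertices: (0.5,25) (15,2.5) (14,30) (13,40)
edge 0: (0.5,25)→(15,2.5)  cross = 0.5·2.5 − 15·25 = -373.7500; (r_i+r_j)·cross = 15.5·-373.7500 = -5793.1250
edge 1: (15,2.5)→(14,30)  cross = 15·30 − 14·2.5 = 415.0000; (r_i+r_j)·cross = 29·415.0000 = 12035.0000
edge 2: (14,30)→(13,40)  cross = 14·40 − 13·30 = 170.0000; (r_i+r_j)·cross = 27·170.0000 = 4590.0000
edge 3: (13,40)→(0.5,25)  cross = 13·25 − 0.5·40 = 305.0000; (r_i+r_j)·cross = 13.5·305.0000 = 4117.5000
Σcross = 516.2500 → A = |Σcross|/2 = 258.1250 mm²
Σ(r_i+r_j)·cross = 14949.3750 → first moment M = |Σ|/6 = 2491.5625
R_c = M/A = 2491.5625/258.1250 = 9.6525 mm
θ = 143° = 2.495821 rad
V = θ·R_c·A = 2.495821·9.6525·258.1250 = 6218.494 mm³

Volume = 6218.494 mm³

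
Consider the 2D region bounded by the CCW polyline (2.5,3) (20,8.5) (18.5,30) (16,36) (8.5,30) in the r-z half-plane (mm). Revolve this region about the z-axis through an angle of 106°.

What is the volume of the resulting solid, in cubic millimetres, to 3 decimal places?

Volume = 8112.311 mm³

Profile (r,z), 5 vertices: (2.5,3) (20,8.5) (18.5,30) (16,36) (8.5,30)
edge 0: (2.5,3)→(20,8.5)  cross = 2.5·8.5 − 20·3 = -38.7500; (r_i+r_j)·cross = 22.5·-38.7500 = -871.8750
edge 1: (20,8.5)→(18.5,30)  cross = 20·30 − 18.5·8.5 = 442.7500; (r_i+r_j)·cross = 38.5·442.7500 = 17045.8750
edge 2: (18.5,30)→(16,36)  cross = 18.5·36 − 16·30 = 186.0000; (r_i+r_j)·cross = 34.5·186.0000 = 6417.0000
edge 3: (16,36)→(8.5,30)  cross = 16·30 − 8.5·36 = 174.0000; (r_i+r_j)·cross = 24.5·174.0000 = 4263.0000
edge 4: (8.5,30)→(2.5,3)  cross = 8.5·3 − 2.5·30 = -49.5000; (r_i+r_j)·cross = 11·-49.5000 = -544.5000
Σcross = 714.5000 → A = |Σcross|/2 = 357.2500 mm²
Σ(r_i+r_j)·cross = 26309.5000 → first moment M = |Σ|/6 = 4384.9167
R_c = M/A = 4384.9167/357.2500 = 12.2741 mm
θ = 106° = 1.850049 rad
V = θ·R_c·A = 1.850049·12.2741·357.2500 = 8112.311 mm³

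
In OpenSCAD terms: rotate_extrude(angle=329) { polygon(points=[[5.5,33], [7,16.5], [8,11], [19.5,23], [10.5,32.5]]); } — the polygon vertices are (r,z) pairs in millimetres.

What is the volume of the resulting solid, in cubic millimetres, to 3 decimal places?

Profile (r,z), 5 vertices: (5.5,33) (7,16.5) (8,11) (19.5,23) (10.5,32.5)
edge 0: (5.5,33)→(7,16.5)  cross = 5.5·16.5 − 7·33 = -140.2500; (r_i+r_j)·cross = 12.5·-140.2500 = -1753.1250
edge 1: (7,16.5)→(8,11)  cross = 7·11 − 8·16.5 = -55.0000; (r_i+r_j)·cross = 15·-55.0000 = -825.0000
edge 2: (8,11)→(19.5,23)  cross = 8·23 − 19.5·11 = -30.5000; (r_i+r_j)·cross = 27.5·-30.5000 = -838.7500
edge 3: (19.5,23)→(10.5,32.5)  cross = 19.5·32.5 − 10.5·23 = 392.2500; (r_i+r_j)·cross = 30·392.2500 = 11767.5000
edge 4: (10.5,32.5)→(5.5,33)  cross = 10.5·33 − 5.5·32.5 = 167.7500; (r_i+r_j)·cross = 16·167.7500 = 2684.0000
Σcross = 334.2500 → A = |Σcross|/2 = 167.1250 mm²
Σ(r_i+r_j)·cross = 11034.6250 → first moment M = |Σ|/6 = 1839.1042
R_c = M/A = 1839.1042/167.1250 = 11.0044 mm
θ = 329° = 5.742133 rad
V = θ·R_c·A = 5.742133·11.0044·167.1250 = 10560.381 mm³

Volume = 10560.381 mm³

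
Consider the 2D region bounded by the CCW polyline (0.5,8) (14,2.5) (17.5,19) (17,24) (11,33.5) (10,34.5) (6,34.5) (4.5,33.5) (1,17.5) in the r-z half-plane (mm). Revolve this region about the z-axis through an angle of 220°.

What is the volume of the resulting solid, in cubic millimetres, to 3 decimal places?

Profile (r,z), 9 vertices: (0.5,8) (14,2.5) (17.5,19) (17,24) (11,33.5) (10,34.5) (6,34.5) (4.5,33.5) (1,17.5)
edge 0: (0.5,8)→(14,2.5)  cross = 0.5·2.5 − 14·8 = -110.7500; (r_i+r_j)·cross = 14.5·-110.7500 = -1605.8750
edge 1: (14,2.5)→(17.5,19)  cross = 14·19 − 17.5·2.5 = 222.2500; (r_i+r_j)·cross = 31.5·222.2500 = 7000.8750
edge 2: (17.5,19)→(17,24)  cross = 17.5·24 − 17·19 = 97.0000; (r_i+r_j)·cross = 34.5·97.0000 = 3346.5000
edge 3: (17,24)→(11,33.5)  cross = 17·33.5 − 11·24 = 305.5000; (r_i+r_j)·cross = 28·305.5000 = 8554.0000
edge 4: (11,33.5)→(10,34.5)  cross = 11·34.5 − 10·33.5 = 44.5000; (r_i+r_j)·cross = 21·44.5000 = 934.5000
edge 5: (10,34.5)→(6,34.5)  cross = 10·34.5 − 6·34.5 = 138.0000; (r_i+r_j)·cross = 16·138.0000 = 2208.0000
edge 6: (6,34.5)→(4.5,33.5)  cross = 6·33.5 − 4.5·34.5 = 45.7500; (r_i+r_j)·cross = 10.5·45.7500 = 480.3750
edge 7: (4.5,33.5)→(1,17.5)  cross = 4.5·17.5 − 1·33.5 = 45.2500; (r_i+r_j)·cross = 5.5·45.2500 = 248.8750
edge 8: (1,17.5)→(0.5,8)  cross = 1·8 − 0.5·17.5 = -0.7500; (r_i+r_j)·cross = 1.5·-0.7500 = -1.1250
Σcross = 786.7500 → A = |Σcross|/2 = 393.3750 mm²
Σ(r_i+r_j)·cross = 21166.1250 → first moment M = |Σ|/6 = 3527.6875
R_c = M/A = 3527.6875/393.3750 = 8.9677 mm
θ = 220° = 3.839724 rad
V = θ·R_c·A = 3.839724·8.9677·393.3750 = 13545.348 mm³

Volume = 13545.348 mm³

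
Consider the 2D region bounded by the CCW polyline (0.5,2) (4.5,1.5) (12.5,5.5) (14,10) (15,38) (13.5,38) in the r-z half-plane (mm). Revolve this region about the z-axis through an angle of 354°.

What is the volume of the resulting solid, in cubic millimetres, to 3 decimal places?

Volume = 14568.049 mm³

Profile (r,z), 6 vertices: (0.5,2) (4.5,1.5) (12.5,5.5) (14,10) (15,38) (13.5,38)
edge 0: (0.5,2)→(4.5,1.5)  cross = 0.5·1.5 − 4.5·2 = -8.2500; (r_i+r_j)·cross = 5·-8.2500 = -41.2500
edge 1: (4.5,1.5)→(12.5,5.5)  cross = 4.5·5.5 − 12.5·1.5 = 6.0000; (r_i+r_j)·cross = 17·6.0000 = 102.0000
edge 2: (12.5,5.5)→(14,10)  cross = 12.5·10 − 14·5.5 = 48.0000; (r_i+r_j)·cross = 26.5·48.0000 = 1272.0000
edge 3: (14,10)→(15,38)  cross = 14·38 − 15·10 = 382.0000; (r_i+r_j)·cross = 29·382.0000 = 11078.0000
edge 4: (15,38)→(13.5,38)  cross = 15·38 − 13.5·38 = 57.0000; (r_i+r_j)·cross = 28.5·57.0000 = 1624.5000
edge 5: (13.5,38)→(0.5,2)  cross = 13.5·2 − 0.5·38 = 8.0000; (r_i+r_j)·cross = 14·8.0000 = 112.0000
Σcross = 492.7500 → A = |Σcross|/2 = 246.3750 mm²
Σ(r_i+r_j)·cross = 14147.2500 → first moment M = |Σ|/6 = 2357.8750
R_c = M/A = 2357.8750/246.3750 = 9.5703 mm
θ = 354° = 6.178466 rad
V = θ·R_c·A = 6.178466·9.5703·246.3750 = 14568.049 mm³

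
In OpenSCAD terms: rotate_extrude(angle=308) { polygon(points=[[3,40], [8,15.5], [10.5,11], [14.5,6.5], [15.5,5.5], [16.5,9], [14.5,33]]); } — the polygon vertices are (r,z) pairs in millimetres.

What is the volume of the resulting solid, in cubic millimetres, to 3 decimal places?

Volume = 13894.955 mm³

Profile (r,z), 7 vertices: (3,40) (8,15.5) (10.5,11) (14.5,6.5) (15.5,5.5) (16.5,9) (14.5,33)
edge 0: (3,40)→(8,15.5)  cross = 3·15.5 − 8·40 = -273.5000; (r_i+r_j)·cross = 11·-273.5000 = -3008.5000
edge 1: (8,15.5)→(10.5,11)  cross = 8·11 − 10.5·15.5 = -74.7500; (r_i+r_j)·cross = 18.5·-74.7500 = -1382.8750
edge 2: (10.5,11)→(14.5,6.5)  cross = 10.5·6.5 − 14.5·11 = -91.2500; (r_i+r_j)·cross = 25·-91.2500 = -2281.2500
edge 3: (14.5,6.5)→(15.5,5.5)  cross = 14.5·5.5 − 15.5·6.5 = -21.0000; (r_i+r_j)·cross = 30·-21.0000 = -630.0000
edge 4: (15.5,5.5)→(16.5,9)  cross = 15.5·9 − 16.5·5.5 = 48.7500; (r_i+r_j)·cross = 32·48.7500 = 1560.0000
edge 5: (16.5,9)→(14.5,33)  cross = 16.5·33 − 14.5·9 = 414.0000; (r_i+r_j)·cross = 31·414.0000 = 12834.0000
edge 6: (14.5,33)→(3,40)  cross = 14.5·40 − 3·33 = 481.0000; (r_i+r_j)·cross = 17.5·481.0000 = 8417.5000
Σcross = 483.2500 → A = |Σcross|/2 = 241.6250 mm²
Σ(r_i+r_j)·cross = 15508.8750 → first moment M = |Σ|/6 = 2584.8125
R_c = M/A = 2584.8125/241.6250 = 10.6976 mm
θ = 308° = 5.375614 rad
V = θ·R_c·A = 5.375614·10.6976·241.6250 = 13894.955 mm³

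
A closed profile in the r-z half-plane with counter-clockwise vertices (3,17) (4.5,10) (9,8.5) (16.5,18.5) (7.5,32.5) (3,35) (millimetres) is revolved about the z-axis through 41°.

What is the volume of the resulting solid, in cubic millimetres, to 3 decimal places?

Profile (r,z), 6 vertices: (3,17) (4.5,10) (9,8.5) (16.5,18.5) (7.5,32.5) (3,35)
edge 0: (3,17)→(4.5,10)  cross = 3·10 − 4.5·17 = -46.5000; (r_i+r_j)·cross = 7.5·-46.5000 = -348.7500
edge 1: (4.5,10)→(9,8.5)  cross = 4.5·8.5 − 9·10 = -51.7500; (r_i+r_j)·cross = 13.5·-51.7500 = -698.6250
edge 2: (9,8.5)→(16.5,18.5)  cross = 9·18.5 − 16.5·8.5 = 26.2500; (r_i+r_j)·cross = 25.5·26.2500 = 669.3750
edge 3: (16.5,18.5)→(7.5,32.5)  cross = 16.5·32.5 − 7.5·18.5 = 397.5000; (r_i+r_j)·cross = 24·397.5000 = 9540.0000
edge 4: (7.5,32.5)→(3,35)  cross = 7.5·35 − 3·32.5 = 165.0000; (r_i+r_j)·cross = 10.5·165.0000 = 1732.5000
edge 5: (3,35)→(3,17)  cross = 3·17 − 3·35 = -54.0000; (r_i+r_j)·cross = 6·-54.0000 = -324.0000
Σcross = 436.5000 → A = |Σcross|/2 = 218.2500 mm²
Σ(r_i+r_j)·cross = 10570.5000 → first moment M = |Σ|/6 = 1761.7500
R_c = M/A = 1761.7500/218.2500 = 8.0722 mm
θ = 41° = 0.715585 rad
V = θ·R_c·A = 0.715585·8.0722·218.2500 = 1260.682 mm³

Volume = 1260.682 mm³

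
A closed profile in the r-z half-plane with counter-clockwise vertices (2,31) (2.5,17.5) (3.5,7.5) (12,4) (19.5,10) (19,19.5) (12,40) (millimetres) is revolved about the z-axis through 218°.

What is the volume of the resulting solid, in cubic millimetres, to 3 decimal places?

Volume = 17386.353 mm³

Profile (r,z), 7 vertices: (2,31) (2.5,17.5) (3.5,7.5) (12,4) (19.5,10) (19,19.5) (12,40)
edge 0: (2,31)→(2.5,17.5)  cross = 2·17.5 − 2.5·31 = -42.5000; (r_i+r_j)·cross = 4.5·-42.5000 = -191.2500
edge 1: (2.5,17.5)→(3.5,7.5)  cross = 2.5·7.5 − 3.5·17.5 = -42.5000; (r_i+r_j)·cross = 6·-42.5000 = -255.0000
edge 2: (3.5,7.5)→(12,4)  cross = 3.5·4 − 12·7.5 = -76.0000; (r_i+r_j)·cross = 15.5·-76.0000 = -1178.0000
edge 3: (12,4)→(19.5,10)  cross = 12·10 − 19.5·4 = 42.0000; (r_i+r_j)·cross = 31.5·42.0000 = 1323.0000
edge 4: (19.5,10)→(19,19.5)  cross = 19.5·19.5 − 19·10 = 190.2500; (r_i+r_j)·cross = 38.5·190.2500 = 7324.6250
edge 5: (19,19.5)→(12,40)  cross = 19·40 − 12·19.5 = 526.0000; (r_i+r_j)·cross = 31·526.0000 = 16306.0000
edge 6: (12,40)→(2,31)  cross = 12·31 − 2·40 = 292.0000; (r_i+r_j)·cross = 14·292.0000 = 4088.0000
Σcross = 889.2500 → A = |Σcross|/2 = 444.6250 mm²
Σ(r_i+r_j)·cross = 27417.3750 → first moment M = |Σ|/6 = 4569.5625
R_c = M/A = 4569.5625/444.6250 = 10.2773 mm
θ = 218° = 3.804818 rad
V = θ·R_c·A = 3.804818·10.2773·444.6250 = 17386.353 mm³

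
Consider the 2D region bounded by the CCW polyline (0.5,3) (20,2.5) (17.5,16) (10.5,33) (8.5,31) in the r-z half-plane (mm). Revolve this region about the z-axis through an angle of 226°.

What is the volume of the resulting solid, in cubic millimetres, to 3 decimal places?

Volume = 14177.647 mm³

Profile (r,z), 5 vertices: (0.5,3) (20,2.5) (17.5,16) (10.5,33) (8.5,31)
edge 0: (0.5,3)→(20,2.5)  cross = 0.5·2.5 − 20·3 = -58.7500; (r_i+r_j)·cross = 20.5·-58.7500 = -1204.3750
edge 1: (20,2.5)→(17.5,16)  cross = 20·16 − 17.5·2.5 = 276.2500; (r_i+r_j)·cross = 37.5·276.2500 = 10359.3750
edge 2: (17.5,16)→(10.5,33)  cross = 17.5·33 − 10.5·16 = 409.5000; (r_i+r_j)·cross = 28·409.5000 = 11466.0000
edge 3: (10.5,33)→(8.5,31)  cross = 10.5·31 − 8.5·33 = 45.0000; (r_i+r_j)·cross = 19·45.0000 = 855.0000
edge 4: (8.5,31)→(0.5,3)  cross = 8.5·3 − 0.5·31 = 10.0000; (r_i+r_j)·cross = 9·10.0000 = 90.0000
Σcross = 682.0000 → A = |Σcross|/2 = 341.0000 mm²
Σ(r_i+r_j)·cross = 21566.0000 → first moment M = |Σ|/6 = 3594.3333
R_c = M/A = 3594.3333/341.0000 = 10.5406 mm
θ = 226° = 3.944444 rad
V = θ·R_c·A = 3.944444·10.5406·341.0000 = 14177.647 mm³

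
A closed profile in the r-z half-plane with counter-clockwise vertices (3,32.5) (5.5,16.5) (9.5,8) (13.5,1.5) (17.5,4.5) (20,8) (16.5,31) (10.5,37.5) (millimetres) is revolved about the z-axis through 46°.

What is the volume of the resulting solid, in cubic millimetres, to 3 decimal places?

Profile (r,z), 8 vertices: (3,32.5) (5.5,16.5) (9.5,8) (13.5,1.5) (17.5,4.5) (20,8) (16.5,31) (10.5,37.5)
edge 0: (3,32.5)→(5.5,16.5)  cross = 3·16.5 − 5.5·32.5 = -129.2500; (r_i+r_j)·cross = 8.5·-129.2500 = -1098.6250
edge 1: (5.5,16.5)→(9.5,8)  cross = 5.5·8 − 9.5·16.5 = -112.7500; (r_i+r_j)·cross = 15·-112.7500 = -1691.2500
edge 2: (9.5,8)→(13.5,1.5)  cross = 9.5·1.5 − 13.5·8 = -93.7500; (r_i+r_j)·cross = 23·-93.7500 = -2156.2500
edge 3: (13.5,1.5)→(17.5,4.5)  cross = 13.5·4.5 − 17.5·1.5 = 34.5000; (r_i+r_j)·cross = 31·34.5000 = 1069.5000
edge 4: (17.5,4.5)→(20,8)  cross = 17.5·8 − 20·4.5 = 50.0000; (r_i+r_j)·cross = 37.5·50.0000 = 1875.0000
edge 5: (20,8)→(16.5,31)  cross = 20·31 − 16.5·8 = 488.0000; (r_i+r_j)·cross = 36.5·488.0000 = 17812.0000
edge 6: (16.5,31)→(10.5,37.5)  cross = 16.5·37.5 − 10.5·31 = 293.2500; (r_i+r_j)·cross = 27·293.2500 = 7917.7500
edge 7: (10.5,37.5)→(3,32.5)  cross = 10.5·32.5 − 3·37.5 = 228.7500; (r_i+r_j)·cross = 13.5·228.7500 = 3088.1250
Σcross = 758.7500 → A = |Σcross|/2 = 379.3750 mm²
Σ(r_i+r_j)·cross = 26816.2500 → first moment M = |Σ|/6 = 4469.3750
R_c = M/A = 4469.3750/379.3750 = 11.7809 mm
θ = 46° = 0.802851 rad
V = θ·R_c·A = 0.802851·11.7809·379.3750 = 3588.244 mm³

Volume = 3588.244 mm³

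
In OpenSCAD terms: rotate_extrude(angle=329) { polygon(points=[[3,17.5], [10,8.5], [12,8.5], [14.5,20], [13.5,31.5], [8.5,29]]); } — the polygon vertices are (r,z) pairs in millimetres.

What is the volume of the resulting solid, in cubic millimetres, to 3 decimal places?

Profile (r,z), 6 vertices: (3,17.5) (10,8.5) (12,8.5) (14.5,20) (13.5,31.5) (8.5,29)
edge 0: (3,17.5)→(10,8.5)  cross = 3·8.5 − 10·17.5 = -149.5000; (r_i+r_j)·cross = 13·-149.5000 = -1943.5000
edge 1: (10,8.5)→(12,8.5)  cross = 10·8.5 − 12·8.5 = -17.0000; (r_i+r_j)·cross = 22·-17.0000 = -374.0000
edge 2: (12,8.5)→(14.5,20)  cross = 12·20 − 14.5·8.5 = 116.7500; (r_i+r_j)·cross = 26.5·116.7500 = 3093.8750
edge 3: (14.5,20)→(13.5,31.5)  cross = 14.5·31.5 − 13.5·20 = 186.7500; (r_i+r_j)·cross = 28·186.7500 = 5229.0000
edge 4: (13.5,31.5)→(8.5,29)  cross = 13.5·29 − 8.5·31.5 = 123.7500; (r_i+r_j)·cross = 22·123.7500 = 2722.5000
edge 5: (8.5,29)→(3,17.5)  cross = 8.5·17.5 − 3·29 = 61.7500; (r_i+r_j)·cross = 11.5·61.7500 = 710.1250
Σcross = 322.5000 → A = |Σcross|/2 = 161.2500 mm²
Σ(r_i+r_j)·cross = 9438.0000 → first moment M = |Σ|/6 = 1573.0000
R_c = M/A = 1573.0000/161.2500 = 9.7550 mm
θ = 329° = 5.742133 rad
V = θ·R_c·A = 5.742133·9.7550·161.2500 = 9032.376 mm³

Volume = 9032.376 mm³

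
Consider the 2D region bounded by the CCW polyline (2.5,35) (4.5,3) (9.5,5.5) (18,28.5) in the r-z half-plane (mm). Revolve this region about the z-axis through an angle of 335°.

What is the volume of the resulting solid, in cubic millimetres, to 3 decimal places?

Profile (r,z), 4 vertices: (2.5,35) (4.5,3) (9.5,5.5) (18,28.5)
edge 0: (2.5,35)→(4.5,3)  cross = 2.5·3 − 4.5·35 = -150.0000; (r_i+r_j)·cross = 7·-150.0000 = -1050.0000
edge 1: (4.5,3)→(9.5,5.5)  cross = 4.5·5.5 − 9.5·3 = -3.7500; (r_i+r_j)·cross = 14·-3.7500 = -52.5000
edge 2: (9.5,5.5)→(18,28.5)  cross = 9.5·28.5 − 18·5.5 = 171.7500; (r_i+r_j)·cross = 27.5·171.7500 = 4723.1250
edge 3: (18,28.5)→(2.5,35)  cross = 18·35 − 2.5·28.5 = 558.7500; (r_i+r_j)·cross = 20.5·558.7500 = 11454.3750
Σcross = 576.7500 → A = |Σcross|/2 = 288.3750 mm²
Σ(r_i+r_j)·cross = 15075.0000 → first moment M = |Σ|/6 = 2512.5000
R_c = M/A = 2512.5000/288.3750 = 8.7126 mm
θ = 335° = 5.846853 rad
V = θ·R_c·A = 5.846853·8.7126·288.3750 = 14690.218 mm³

Volume = 14690.218 mm³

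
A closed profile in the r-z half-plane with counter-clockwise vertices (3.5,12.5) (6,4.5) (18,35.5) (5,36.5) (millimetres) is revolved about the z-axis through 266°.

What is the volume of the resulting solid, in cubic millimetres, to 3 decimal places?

Profile (r,z), 4 vertices: (3.5,12.5) (6,4.5) (18,35.5) (5,36.5)
edge 0: (3.5,12.5)→(6,4.5)  cross = 3.5·4.5 − 6·12.5 = -59.2500; (r_i+r_j)·cross = 9.5·-59.2500 = -562.8750
edge 1: (6,4.5)→(18,35.5)  cross = 6·35.5 − 18·4.5 = 132.0000; (r_i+r_j)·cross = 24·132.0000 = 3168.0000
edge 2: (18,35.5)→(5,36.5)  cross = 18·36.5 − 5·35.5 = 479.5000; (r_i+r_j)·cross = 23·479.5000 = 11028.5000
edge 3: (5,36.5)→(3.5,12.5)  cross = 5·12.5 − 3.5·36.5 = -65.2500; (r_i+r_j)·cross = 8.5·-65.2500 = -554.6250
Σcross = 487.0000 → A = |Σcross|/2 = 243.5000 mm²
Σ(r_i+r_j)·cross = 13079.0000 → first moment M = |Σ|/6 = 2179.8333
R_c = M/A = 2179.8333/243.5000 = 8.9521 mm
θ = 266° = 4.642576 rad
V = θ·R_c·A = 4.642576·8.9521·243.5000 = 10120.042 mm³

Volume = 10120.042 mm³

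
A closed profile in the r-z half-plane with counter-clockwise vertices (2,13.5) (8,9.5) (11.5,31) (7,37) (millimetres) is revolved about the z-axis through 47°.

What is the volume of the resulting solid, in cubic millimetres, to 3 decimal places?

Volume = 800.805 mm³

Profile (r,z), 4 vertices: (2,13.5) (8,9.5) (11.5,31) (7,37)
edge 0: (2,13.5)→(8,9.5)  cross = 2·9.5 − 8·13.5 = -89.0000; (r_i+r_j)·cross = 10·-89.0000 = -890.0000
edge 1: (8,9.5)→(11.5,31)  cross = 8·31 − 11.5·9.5 = 138.7500; (r_i+r_j)·cross = 19.5·138.7500 = 2705.6250
edge 2: (11.5,31)→(7,37)  cross = 11.5·37 − 7·31 = 208.5000; (r_i+r_j)·cross = 18.5·208.5000 = 3857.2500
edge 3: (7,37)→(2,13.5)  cross = 7·13.5 − 2·37 = 20.5000; (r_i+r_j)·cross = 9·20.5000 = 184.5000
Σcross = 278.7500 → A = |Σcross|/2 = 139.3750 mm²
Σ(r_i+r_j)·cross = 5857.3750 → first moment M = |Σ|/6 = 976.2292
R_c = M/A = 976.2292/139.3750 = 7.0043 mm
θ = 47° = 0.820305 rad
V = θ·R_c·A = 0.820305·7.0043·139.3750 = 800.805 mm³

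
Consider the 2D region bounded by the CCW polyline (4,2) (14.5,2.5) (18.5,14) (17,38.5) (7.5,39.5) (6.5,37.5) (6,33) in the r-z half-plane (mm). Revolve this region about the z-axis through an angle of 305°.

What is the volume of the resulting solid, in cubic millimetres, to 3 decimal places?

Profile (r,z), 7 vertices: (4,2) (14.5,2.5) (18.5,14) (17,38.5) (7.5,39.5) (6.5,37.5) (6,33)
edge 0: (4,2)→(14.5,2.5)  cross = 4·2.5 − 14.5·2 = -19.0000; (r_i+r_j)·cross = 18.5·-19.0000 = -351.5000
edge 1: (14.5,2.5)→(18.5,14)  cross = 14.5·14 − 18.5·2.5 = 156.7500; (r_i+r_j)·cross = 33·156.7500 = 5172.7500
edge 2: (18.5,14)→(17,38.5)  cross = 18.5·38.5 − 17·14 = 474.2500; (r_i+r_j)·cross = 35.5·474.2500 = 16835.8750
edge 3: (17,38.5)→(7.5,39.5)  cross = 17·39.5 − 7.5·38.5 = 382.7500; (r_i+r_j)·cross = 24.5·382.7500 = 9377.3750
edge 4: (7.5,39.5)→(6.5,37.5)  cross = 7.5·37.5 − 6.5·39.5 = 24.5000; (r_i+r_j)·cross = 14·24.5000 = 343.0000
edge 5: (6.5,37.5)→(6,33)  cross = 6.5·33 − 6·37.5 = -10.5000; (r_i+r_j)·cross = 12.5·-10.5000 = -131.2500
edge 6: (6,33)→(4,2)  cross = 6·2 − 4·33 = -120.0000; (r_i+r_j)·cross = 10·-120.0000 = -1200.0000
Σcross = 888.7500 → A = |Σcross|/2 = 444.3750 mm²
Σ(r_i+r_j)·cross = 30046.2500 → first moment M = |Σ|/6 = 5007.7083
R_c = M/A = 5007.7083/444.3750 = 11.2691 mm
θ = 305° = 5.323254 rad
V = θ·R_c·A = 5.323254·11.2691·444.3750 = 26657.305 mm³

Volume = 26657.305 mm³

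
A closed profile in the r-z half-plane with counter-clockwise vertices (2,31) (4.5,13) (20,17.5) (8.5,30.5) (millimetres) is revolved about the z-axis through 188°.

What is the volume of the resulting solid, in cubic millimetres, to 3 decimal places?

Profile (r,z), 4 vertices: (2,31) (4.5,13) (20,17.5) (8.5,30.5)
edge 0: (2,31)→(4.5,13)  cross = 2·13 − 4.5·31 = -113.5000; (r_i+r_j)·cross = 6.5·-113.5000 = -737.7500
edge 1: (4.5,13)→(20,17.5)  cross = 4.5·17.5 − 20·13 = -181.2500; (r_i+r_j)·cross = 24.5·-181.2500 = -4440.6250
edge 2: (20,17.5)→(8.5,30.5)  cross = 20·30.5 − 8.5·17.5 = 461.2500; (r_i+r_j)·cross = 28.5·461.2500 = 13145.6250
edge 3: (8.5,30.5)→(2,31)  cross = 8.5·31 − 2·30.5 = 202.5000; (r_i+r_j)·cross = 10.5·202.5000 = 2126.2500
Σcross = 369.0000 → A = |Σcross|/2 = 184.5000 mm²
Σ(r_i+r_j)·cross = 10093.5000 → first moment M = |Σ|/6 = 1682.2500
R_c = M/A = 1682.2500/184.5000 = 9.1179 mm
θ = 188° = 3.281219 rad
V = θ·R_c·A = 3.281219·9.1179·184.5000 = 5519.831 mm³

Volume = 5519.831 mm³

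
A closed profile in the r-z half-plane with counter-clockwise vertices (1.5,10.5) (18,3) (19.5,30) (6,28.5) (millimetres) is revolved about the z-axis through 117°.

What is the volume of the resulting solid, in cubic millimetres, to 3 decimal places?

Volume = 8233.486 mm³

Profile (r,z), 4 vertices: (1.5,10.5) (18,3) (19.5,30) (6,28.5)
edge 0: (1.5,10.5)→(18,3)  cross = 1.5·3 − 18·10.5 = -184.5000; (r_i+r_j)·cross = 19.5·-184.5000 = -3597.7500
edge 1: (18,3)→(19.5,30)  cross = 18·30 − 19.5·3 = 481.5000; (r_i+r_j)·cross = 37.5·481.5000 = 18056.2500
edge 2: (19.5,30)→(6,28.5)  cross = 19.5·28.5 − 6·30 = 375.7500; (r_i+r_j)·cross = 25.5·375.7500 = 9581.6250
edge 3: (6,28.5)→(1.5,10.5)  cross = 6·10.5 − 1.5·28.5 = 20.2500; (r_i+r_j)·cross = 7.5·20.2500 = 151.8750
Σcross = 693.0000 → A = |Σcross|/2 = 346.5000 mm²
Σ(r_i+r_j)·cross = 24192.0000 → first moment M = |Σ|/6 = 4032.0000
R_c = M/A = 4032.0000/346.5000 = 11.6364 mm
θ = 117° = 2.042035 rad
V = θ·R_c·A = 2.042035·11.6364·346.5000 = 8233.486 mm³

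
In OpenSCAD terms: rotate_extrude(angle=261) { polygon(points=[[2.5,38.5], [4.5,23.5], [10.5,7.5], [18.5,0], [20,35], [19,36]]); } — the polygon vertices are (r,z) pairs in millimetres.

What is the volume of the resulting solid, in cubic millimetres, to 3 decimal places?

Profile (r,z), 6 vertices: (2.5,38.5) (4.5,23.5) (10.5,7.5) (18.5,0) (20,35) (19,36)
edge 0: (2.5,38.5)→(4.5,23.5)  cross = 2.5·23.5 − 4.5·38.5 = -114.5000; (r_i+r_j)·cross = 7·-114.5000 = -801.5000
edge 1: (4.5,23.5)→(10.5,7.5)  cross = 4.5·7.5 − 10.5·23.5 = -213.0000; (r_i+r_j)·cross = 15·-213.0000 = -3195.0000
edge 2: (10.5,7.5)→(18.5,0)  cross = 10.5·0 − 18.5·7.5 = -138.7500; (r_i+r_j)·cross = 29·-138.7500 = -4023.7500
edge 3: (18.5,0)→(20,35)  cross = 18.5·35 − 20·0 = 647.5000; (r_i+r_j)·cross = 38.5·647.5000 = 24928.7500
edge 4: (20,35)→(19,36)  cross = 20·36 − 19·35 = 55.0000; (r_i+r_j)·cross = 39·55.0000 = 2145.0000
edge 5: (19,36)→(2.5,38.5)  cross = 19·38.5 − 2.5·36 = 641.5000; (r_i+r_j)·cross = 21.5·641.5000 = 13792.2500
Σcross = 877.7500 → A = |Σcross|/2 = 438.8750 mm²
Σ(r_i+r_j)·cross = 32845.7500 → first moment M = |Σ|/6 = 5474.2917
R_c = M/A = 5474.2917/438.8750 = 12.4735 mm
θ = 261° = 4.555309 rad
V = θ·R_c·A = 4.555309·12.4735·438.8750 = 24937.092 mm³

Volume = 24937.092 mm³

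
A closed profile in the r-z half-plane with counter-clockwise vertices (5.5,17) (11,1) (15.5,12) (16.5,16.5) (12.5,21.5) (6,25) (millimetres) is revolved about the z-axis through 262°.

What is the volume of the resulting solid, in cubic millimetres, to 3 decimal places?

Profile (r,z), 6 vertices: (5.5,17) (11,1) (15.5,12) (16.5,16.5) (12.5,21.5) (6,25)
edge 0: (5.5,17)→(11,1)  cross = 5.5·1 − 11·17 = -181.5000; (r_i+r_j)·cross = 16.5·-181.5000 = -2994.7500
edge 1: (11,1)→(15.5,12)  cross = 11·12 − 15.5·1 = 116.5000; (r_i+r_j)·cross = 26.5·116.5000 = 3087.2500
edge 2: (15.5,12)→(16.5,16.5)  cross = 15.5·16.5 − 16.5·12 = 57.7500; (r_i+r_j)·cross = 32·57.7500 = 1848.0000
edge 3: (16.5,16.5)→(12.5,21.5)  cross = 16.5·21.5 − 12.5·16.5 = 148.5000; (r_i+r_j)·cross = 29·148.5000 = 4306.5000
edge 4: (12.5,21.5)→(6,25)  cross = 12.5·25 − 6·21.5 = 183.5000; (r_i+r_j)·cross = 18.5·183.5000 = 3394.7500
edge 5: (6,25)→(5.5,17)  cross = 6·17 − 5.5·25 = -35.5000; (r_i+r_j)·cross = 11.5·-35.5000 = -408.2500
Σcross = 289.2500 → A = |Σcross|/2 = 144.6250 mm²
Σ(r_i+r_j)·cross = 9233.5000 → first moment M = |Σ|/6 = 1538.9167
R_c = M/A = 1538.9167/144.6250 = 10.6407 mm
θ = 262° = 4.572763 rad
V = θ·R_c·A = 4.572763·10.6407·144.6250 = 7037.101 mm³

Volume = 7037.101 mm³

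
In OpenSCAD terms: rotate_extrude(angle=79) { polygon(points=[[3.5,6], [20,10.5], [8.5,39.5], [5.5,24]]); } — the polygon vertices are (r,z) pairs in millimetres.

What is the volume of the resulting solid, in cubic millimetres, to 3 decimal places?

Volume = 3991.770 mm³

Profile (r,z), 4 vertices: (3.5,6) (20,10.5) (8.5,39.5) (5.5,24)
edge 0: (3.5,6)→(20,10.5)  cross = 3.5·10.5 − 20·6 = -83.2500; (r_i+r_j)·cross = 23.5·-83.2500 = -1956.3750
edge 1: (20,10.5)→(8.5,39.5)  cross = 20·39.5 − 8.5·10.5 = 700.7500; (r_i+r_j)·cross = 28.5·700.7500 = 19971.3750
edge 2: (8.5,39.5)→(5.5,24)  cross = 8.5·24 − 5.5·39.5 = -13.2500; (r_i+r_j)·cross = 14·-13.2500 = -185.5000
edge 3: (5.5,24)→(3.5,6)  cross = 5.5·6 − 3.5·24 = -51.0000; (r_i+r_j)·cross = 9·-51.0000 = -459.0000
Σcross = 553.2500 → A = |Σcross|/2 = 276.6250 mm²
Σ(r_i+r_j)·cross = 17370.5000 → first moment M = |Σ|/6 = 2895.0833
R_c = M/A = 2895.0833/276.6250 = 10.4657 mm
θ = 79° = 1.378810 rad
V = θ·R_c·A = 1.378810·10.4657·276.6250 = 3991.770 mm³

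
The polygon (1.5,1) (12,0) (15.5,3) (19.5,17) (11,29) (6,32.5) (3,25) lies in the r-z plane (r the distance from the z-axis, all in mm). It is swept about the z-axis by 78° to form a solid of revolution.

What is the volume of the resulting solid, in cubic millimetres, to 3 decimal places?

Profile (r,z), 7 vertices: (1.5,1) (12,0) (15.5,3) (19.5,17) (11,29) (6,32.5) (3,25)
edge 0: (1.5,1)→(12,0)  cross = 1.5·0 − 12·1 = -12.0000; (r_i+r_j)·cross = 13.5·-12.0000 = -162.0000
edge 1: (12,0)→(15.5,3)  cross = 12·3 − 15.5·0 = 36.0000; (r_i+r_j)·cross = 27.5·36.0000 = 990.0000
edge 2: (15.5,3)→(19.5,17)  cross = 15.5·17 − 19.5·3 = 205.0000; (r_i+r_j)·cross = 35·205.0000 = 7175.0000
edge 3: (19.5,17)→(11,29)  cross = 19.5·29 − 11·17 = 378.5000; (r_i+r_j)·cross = 30.5·378.5000 = 11544.2500
edge 4: (11,29)→(6,32.5)  cross = 11·32.5 − 6·29 = 183.5000; (r_i+r_j)·cross = 17·183.5000 = 3119.5000
edge 5: (6,32.5)→(3,25)  cross = 6·25 − 3·32.5 = 52.5000; (r_i+r_j)·cross = 9·52.5000 = 472.5000
edge 6: (3,25)→(1.5,1)  cross = 3·1 − 1.5·25 = -34.5000; (r_i+r_j)·cross = 4.5·-34.5000 = -155.2500
Σcross = 809.0000 → A = |Σcross|/2 = 404.5000 mm²
Σ(r_i+r_j)·cross = 22984.0000 → first moment M = |Σ|/6 = 3830.6667
R_c = M/A = 3830.6667/404.5000 = 9.4701 mm
θ = 78° = 1.361357 rad
V = θ·R_c·A = 1.361357·9.4701·404.5000 = 5214.904 mm³

Volume = 5214.904 mm³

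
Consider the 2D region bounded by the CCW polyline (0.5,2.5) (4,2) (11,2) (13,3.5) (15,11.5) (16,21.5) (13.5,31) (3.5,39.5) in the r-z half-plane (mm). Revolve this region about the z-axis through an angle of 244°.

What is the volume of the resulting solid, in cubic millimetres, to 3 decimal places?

Volume = 14412.090 mm³

Profile (r,z), 8 vertices: (0.5,2.5) (4,2) (11,2) (13,3.5) (15,11.5) (16,21.5) (13.5,31) (3.5,39.5)
edge 0: (0.5,2.5)→(4,2)  cross = 0.5·2 − 4·2.5 = -9.0000; (r_i+r_j)·cross = 4.5·-9.0000 = -40.5000
edge 1: (4,2)→(11,2)  cross = 4·2 − 11·2 = -14.0000; (r_i+r_j)·cross = 15·-14.0000 = -210.0000
edge 2: (11,2)→(13,3.5)  cross = 11·3.5 − 13·2 = 12.5000; (r_i+r_j)·cross = 24·12.5000 = 300.0000
edge 3: (13,3.5)→(15,11.5)  cross = 13·11.5 − 15·3.5 = 97.0000; (r_i+r_j)·cross = 28·97.0000 = 2716.0000
edge 4: (15,11.5)→(16,21.5)  cross = 15·21.5 − 16·11.5 = 138.5000; (r_i+r_j)·cross = 31·138.5000 = 4293.5000
edge 5: (16,21.5)→(13.5,31)  cross = 16·31 − 13.5·21.5 = 205.7500; (r_i+r_j)·cross = 29.5·205.7500 = 6069.6250
edge 6: (13.5,31)→(3.5,39.5)  cross = 13.5·39.5 − 3.5·31 = 424.7500; (r_i+r_j)·cross = 17·424.7500 = 7220.7500
edge 7: (3.5,39.5)→(0.5,2.5)  cross = 3.5·2.5 − 0.5·39.5 = -11.0000; (r_i+r_j)·cross = 4·-11.0000 = -44.0000
Σcross = 844.5000 → A = |Σcross|/2 = 422.2500 mm²
Σ(r_i+r_j)·cross = 20305.3750 → first moment M = |Σ|/6 = 3384.2292
R_c = M/A = 3384.2292/422.2500 = 8.0148 mm
θ = 244° = 4.258603 rad
V = θ·R_c·A = 4.258603·8.0148·422.2500 = 14412.090 mm³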